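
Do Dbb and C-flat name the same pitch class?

No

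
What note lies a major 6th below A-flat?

A sixth below A lands on the letter C.
A major sixth spans 9 semitones, so Ab moves to pitch class 11. On the letter C that is Cb.

Cb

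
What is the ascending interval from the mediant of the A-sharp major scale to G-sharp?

diminished fifth

The mediant of A# major is C##.
C## up to G#: letters C→G make it a fifth; 6 semitones makes it diminished.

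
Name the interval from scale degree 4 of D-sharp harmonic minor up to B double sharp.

Scale degree 4 of D# harmonic minor is G#.
G# up to B##: letters G→B make it a third; 5 semitones makes it augmented.

augmented third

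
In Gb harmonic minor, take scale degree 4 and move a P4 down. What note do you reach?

Gb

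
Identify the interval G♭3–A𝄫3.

Counting letters G–A gives a second.
Gb→Abb = 1 semitone, 1 narrower than the major second (2), so minor.

minor second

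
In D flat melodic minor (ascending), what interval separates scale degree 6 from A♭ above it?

minor seventh

Scale degree 6 of Db melodic minor (ascending) is Bb.
Bb up to Ab: letters B→A make it a seventh; 10 semitones makes it minor.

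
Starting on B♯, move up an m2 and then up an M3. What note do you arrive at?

A minor second up from B# is C# (letter C, 1 semitone up).
A major third up from C# is E# (letter E, 4 semitones up).

E#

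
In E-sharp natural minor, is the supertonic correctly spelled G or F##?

F##

Each scale degree takes a distinct letter name. Degree 2 of a scale on E must use the letter F.
F## and G are enharmonically the same pitch, but only F## uses the letter F, so it is the correct spelling here.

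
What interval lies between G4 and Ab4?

minor second

Counting letters G–A gives a second.
G→Ab = 1 semitone, 1 narrower than the major second (2), so minor.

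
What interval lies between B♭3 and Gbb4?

diminished sixth

The letter names run B→G, a span of 5 letter steps, so the interval is some kind of sixth.
Bb to Gbb is 7 semitones. A major sixth is 9, so 7 makes it diminished.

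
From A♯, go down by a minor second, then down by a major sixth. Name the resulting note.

B#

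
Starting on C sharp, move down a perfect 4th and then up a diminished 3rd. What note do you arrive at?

A perfect fourth down from C# is G# (letter G, 5 semitones down).
A diminished third up from G# is Bb (letter B, 2 semitones up).

Bb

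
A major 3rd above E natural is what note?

A third above E lands on the letter G.
A major third spans 4 semitones, so E moves to pitch class 8. On the letter G that is G#.

G#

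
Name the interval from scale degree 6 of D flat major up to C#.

augmented second

Scale degree 6 of Db major is Bb.
Bb up to C#: letters B→C make it a second; 3 semitones makes it augmented.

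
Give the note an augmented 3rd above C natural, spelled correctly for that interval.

E#

A third above C lands on the letter E.
An augmented third spans 5 semitones, so C moves to pitch class 5. On the letter E that is E#.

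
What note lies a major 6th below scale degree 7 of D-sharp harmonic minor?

E#

Scale degree 7 of D# harmonic minor is C##.
A major sixth (9 semitones) below C## lands on the letter E, giving E#.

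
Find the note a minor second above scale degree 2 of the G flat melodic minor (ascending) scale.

Scale degree 2 of Gb melodic minor (ascending) is Ab.
A minor second (1 semitone) above Ab lands on the letter B, giving Bbb.

Bbb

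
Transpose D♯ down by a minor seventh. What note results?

E#

A seventh below D lands on the letter E.
A minor seventh spans 10 semitones, so D# moves to pitch class 5. On the letter E that is E#.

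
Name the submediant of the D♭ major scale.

Bb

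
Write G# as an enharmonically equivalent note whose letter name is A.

G# is pitch class 8. The letter A alone is pitch class 9.
To reach pitch class 8 from A requires an offset of -1 semitone, i.e. flat: Ab.

Ab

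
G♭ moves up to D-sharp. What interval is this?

doubly augmented fifth

The letter names run G→D, a span of 4 letter steps, so the interval is some kind of fifth.
Gb to D# is 9 semitones. A perfect fifth is 7, so 9 makes it doubly augmented.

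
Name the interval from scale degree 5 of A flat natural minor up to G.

major third

Scale degree 5 of Ab natural minor is Eb.
Eb up to G: letters E→G make it a third; 4 semitones makes it major.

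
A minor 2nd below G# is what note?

A second below G lands on the letter F.
A minor second spans 1 semitone, so G# moves to pitch class 7. On the letter F that is F##.

F##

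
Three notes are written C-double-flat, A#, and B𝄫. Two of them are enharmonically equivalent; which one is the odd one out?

In 12-tone equal temperament, enharmonic equivalents share a pitch class. Cbb is pitch class 10; A# is pitch class 10; Bbb is pitch class 9.
Cbb and A# share pitch class 10, while Bbb is pitch class 9.

Bbb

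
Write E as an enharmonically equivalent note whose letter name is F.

Plain F sits 1 semitone above E, so on the letter F the same pitch needs a flat: Fb.

Fb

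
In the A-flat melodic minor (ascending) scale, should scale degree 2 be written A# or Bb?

Each scale degree takes a distinct letter name. Degree 2 of a scale on A must use the letter B.
Bb and A# are enharmonically the same pitch, but only Bb uses the letter B, so it is the correct spelling here.

Bb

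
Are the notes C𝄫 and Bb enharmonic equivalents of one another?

Yes

Cbb = pitch class 10 and Bb = pitch class 10 — the same pitch class, so they are enharmonic equivalents.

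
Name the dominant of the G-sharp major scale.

D#

Degree 5 takes the letter 4 steps above G, which is D.
In major, degree 5 sits 7 semitones above the tonic. G# + 7 semitones is pitch class 3, spelled on D as D#.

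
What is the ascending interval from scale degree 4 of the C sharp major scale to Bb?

diminished fourth

Scale degree 4 of C# major is F#.
F# up to Bb: letters F→B make it a fourth; 4 semitones makes it diminished.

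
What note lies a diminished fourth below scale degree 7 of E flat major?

A#

Scale degree 7 of Eb major is D.
A diminished fourth (4 semitones) below D lands on the letter A, giving A#.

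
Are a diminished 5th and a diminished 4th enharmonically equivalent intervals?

No

A diminished fifth spans 6 semitones; a diminished fourth spans 4.
The spans differ, so they are not enharmonic equivalents.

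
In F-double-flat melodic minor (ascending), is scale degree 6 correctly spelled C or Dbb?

Each scale degree takes a distinct letter name. Degree 6 of a scale on F must use the letter D.
Dbb and C are enharmonically the same pitch, but only Dbb uses the letter D, so it is the correct spelling here.

Dbb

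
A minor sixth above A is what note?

F

A sixth above A lands on the letter F.
A minor sixth spans 8 semitones, so A moves to pitch class 5. On the letter F that is F.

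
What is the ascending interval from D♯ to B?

Counting letters D–E–F–G–A–B gives a sixth.
D#→B = 8 semitones, 1 narrower than the major sixth (9), so minor.

minor sixth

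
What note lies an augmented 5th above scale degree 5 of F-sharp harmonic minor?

Scale degree 5 of F# harmonic minor is C#.
An augmented fifth (8 semitones) above C# lands on the letter G, giving G##.

G##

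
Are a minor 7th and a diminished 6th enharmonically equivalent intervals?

A minor seventh spans 10 semitones; a diminished sixth spans 7.
The spans differ, so they are not enharmonic equivalents.

No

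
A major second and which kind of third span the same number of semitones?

diminished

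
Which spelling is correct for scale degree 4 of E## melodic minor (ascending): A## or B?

Each scale degree takes a distinct letter name. Degree 4 of a scale on E must use the letter A.
A## and B are enharmonically the same pitch, but only A## uses the letter A, so it is the correct spelling here.

A##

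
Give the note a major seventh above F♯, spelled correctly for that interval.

A seventh above F lands on the letter E.
A major seventh spans 11 semitones, so F# moves to pitch class 5. On the letter E that is E#.

E#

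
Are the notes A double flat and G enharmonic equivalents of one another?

Abb = pitch class 7 and G = pitch class 7 — the same pitch class, so they are enharmonic equivalents.

Yes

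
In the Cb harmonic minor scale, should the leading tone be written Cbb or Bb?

Each scale degree takes a distinct letter name. Degree 7 of a scale on C must use the letter B.
Bb and Cbb are enharmonically the same pitch, but only Bb uses the letter B, so it is the correct spelling here.

Bb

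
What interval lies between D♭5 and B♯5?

Counting letters D–E–F–G–A–B gives a sixth.
Db→B# = 11 semitones, 2 wider than the major sixth (9), so doubly augmented.

doubly augmented sixth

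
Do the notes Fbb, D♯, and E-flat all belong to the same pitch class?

Fbb is pitch class 3; D# is pitch class 3; Eb is pitch class 3.
All spellings map to pitch class 3, so they are enharmonically equivalent.

Yes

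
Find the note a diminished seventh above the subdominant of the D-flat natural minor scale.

The subdominant of Db natural minor is Gb.
A diminished seventh (9 semitones) above Gb lands on the letter F, giving Fbb.

Fbb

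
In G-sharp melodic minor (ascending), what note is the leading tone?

F##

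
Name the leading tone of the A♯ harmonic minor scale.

G##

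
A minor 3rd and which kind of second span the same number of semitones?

A minor third spans 3 semitones.
A second spanning 3 semitones is augmented (the major second is 2).

augmented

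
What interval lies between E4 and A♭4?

The letter names run E→A, a span of 3 letter steps, so the interval is some kind of fourth.
E to Ab is 4 semitones. A perfect fourth is 5, so 4 makes it diminished.

diminished fourth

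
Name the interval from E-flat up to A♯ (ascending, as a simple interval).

doubly augmented fourth

The letter names run E→A, a span of 3 letter steps, so the interval is some kind of fourth.
Eb to A# is 7 semitones. A perfect fourth is 5, so 7 makes it doubly augmented.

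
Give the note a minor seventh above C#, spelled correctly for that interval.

B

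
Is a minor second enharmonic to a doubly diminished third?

A minor second spans 1 semitone; a doubly diminished third spans 1.
They are enharmonically equivalent.

Yes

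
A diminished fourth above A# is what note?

D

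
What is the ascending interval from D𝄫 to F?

augmented third

Counting letters D–E–F gives a third.
Dbb→F = 5 semitones, 1 wider than the major third (4), so augmented.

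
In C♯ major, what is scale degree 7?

B#

Degree 7 takes the letter 6 steps above C, which is B.
In major, degree 7 sits 11 semitones above the tonic. C# + 11 semitones is pitch class 0, spelled on B as B#.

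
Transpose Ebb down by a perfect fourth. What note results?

Bbb

A fourth below E lands on the letter B.
A perfect fourth spans 5 semitones, so Ebb moves to pitch class 9. On the letter B that is Bbb.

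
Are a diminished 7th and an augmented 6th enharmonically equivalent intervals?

No

A diminished seventh spans 9 semitones; an augmented sixth spans 10.
The spans differ, so they are not enharmonic equivalents.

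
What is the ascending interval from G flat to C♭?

The letter names run G→C, a span of 3 letter steps, so the interval is some kind of fourth.
Gb to Cb is 5 semitones. A perfect fourth is 5, so 5 makes it perfect.

perfect fourth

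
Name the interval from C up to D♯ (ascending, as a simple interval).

augmented second

Counting letters C–D gives a second.
C→D# = 3 semitones, 1 wider than the major second (2), so augmented.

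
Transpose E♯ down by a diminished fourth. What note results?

E down a perfect fourth is B, so the target letter is B.
From E#, a diminished fourth is 4 semitones down: B##.

B##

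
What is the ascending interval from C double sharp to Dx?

major second

Counting letters C–D gives a second.
C##→D## = 2 semitones, exactly the major second.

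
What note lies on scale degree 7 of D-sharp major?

C##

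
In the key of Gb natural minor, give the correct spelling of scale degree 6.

The Gb natural minor scale runs Gb Ab Bbb Cb Db Ebb Fb.
Degree 6 is Ebb.

Ebb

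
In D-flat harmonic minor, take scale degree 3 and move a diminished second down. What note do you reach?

Scale degree 3 of Db harmonic minor is Fb.
A diminished second (0 semitones) below Fb lands on the letter E, giving E.

E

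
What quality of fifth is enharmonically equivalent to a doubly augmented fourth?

A doubly augmented fourth spans 7 semitones.
A fifth spanning 7 semitones is perfect (the perfect fifth is 7).

perfect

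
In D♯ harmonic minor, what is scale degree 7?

Degree 7 takes the letter 6 steps above D, which is C.
In harmonic minor, degree 7 sits 11 semitones above the tonic. D# + 11 semitones is pitch class 2, spelled on C as C##.

C##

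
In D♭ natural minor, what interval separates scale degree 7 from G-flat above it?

perfect fifth

Scale degree 7 of Db natural minor is Cb.
Cb up to Gb: letters C→G make it a fifth; 7 semitones makes it perfect.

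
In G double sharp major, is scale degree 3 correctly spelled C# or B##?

Each scale degree takes a distinct letter name. Degree 3 of a scale on G must use the letter B.
B## and C# are enharmonically the same pitch, but only B## uses the letter B, so it is the correct spelling here.

B##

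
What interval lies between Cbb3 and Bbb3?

major seventh

The letter names run C→B, a span of 6 letter steps, so the interval is some kind of seventh.
Cbb to Bbb is 11 semitones. A major seventh is 11, so 11 makes it major.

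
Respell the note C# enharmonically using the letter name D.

Db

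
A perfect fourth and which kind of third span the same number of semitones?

A perfect fourth spans 5 semitones.
A third spanning 5 semitones is augmented (the major third is 4).

augmented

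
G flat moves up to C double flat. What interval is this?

diminished fourth

Counting letters G–A–B–C gives a fourth.
Gb→Cbb = 4 semitones, 1 narrower than the perfect fourth (5), so diminished.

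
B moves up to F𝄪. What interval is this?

Counting letters B–C–D–E–F gives a fifth.
B→F## = 8 semitones, 1 wider than the perfect fifth (7), so augmented.

augmented fifth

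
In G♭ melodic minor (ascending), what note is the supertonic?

Ab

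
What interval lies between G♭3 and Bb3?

The letter names run G→B, a span of 2 letter steps, so the interval is some kind of third.
Gb to Bb is 4 semitones. A major third is 4, so 4 makes it major.

major third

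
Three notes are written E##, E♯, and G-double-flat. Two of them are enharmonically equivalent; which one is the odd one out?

In 12-tone equal temperament, enharmonic equivalents share a pitch class. E## is pitch class 6; E# is pitch class 5; Gbb is pitch class 5.
E# and Gbb share pitch class 5, while E## is pitch class 6.

E##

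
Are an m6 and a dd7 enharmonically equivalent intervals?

Yes

A minor sixth spans 8 semitones; a doubly diminished seventh spans 8.
They are enharmonically equivalent.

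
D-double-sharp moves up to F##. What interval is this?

minor third

Counting letters D–E–F gives a third.
D##→F## = 3 semitones, 1 narrower than the major third (4), so minor.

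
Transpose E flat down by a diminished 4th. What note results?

E down a perfect fourth is B, so the target letter is B.
From Eb, a diminished fourth is 4 semitones down: B.

B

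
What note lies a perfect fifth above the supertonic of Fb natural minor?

The supertonic of Fb natural minor is Gb.
A perfect fifth (7 semitones) above Gb lands on the letter D, giving Db.

Db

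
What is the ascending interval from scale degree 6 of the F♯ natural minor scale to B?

Scale degree 6 of F# natural minor is D.
D up to B: letters D→B make it a sixth; 9 semitones makes it major.

major sixth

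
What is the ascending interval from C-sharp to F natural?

The letter names run C→F, a span of 3 letter steps, so the interval is some kind of fourth.
C# to F is 4 semitones. A perfect fourth is 5, so 4 makes it diminished.

diminished fourth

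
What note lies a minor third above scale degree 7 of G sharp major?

Scale degree 7 of G# major is F##.
A minor third (3 semitones) above F## lands on the letter A, giving A#.

A#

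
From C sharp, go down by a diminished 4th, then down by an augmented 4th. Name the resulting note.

A diminished fourth down from C# is G## (letter G, 4 semitones down).
An augmented fourth down from G## is D# (letter D, 6 semitones down).

D#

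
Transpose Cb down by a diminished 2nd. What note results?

C down a major second is Bb, so the target letter is B.
From Cb, a diminished second is 0 semitones down: B.

B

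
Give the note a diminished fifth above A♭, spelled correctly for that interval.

Ebb

A fifth above A lands on the letter E.
A diminished fifth spans 6 semitones, so Ab moves to pitch class 2. On the letter E that is Ebb.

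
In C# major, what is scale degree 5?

The C# major scale runs C# D# E# F# G# A# B#.
Degree 5 is G#.

G#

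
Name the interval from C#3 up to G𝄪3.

augmented fifth

Counting letters C–D–E–F–G gives a fifth.
C#→G## = 8 semitones, 1 wider than the perfect fifth (7), so augmented.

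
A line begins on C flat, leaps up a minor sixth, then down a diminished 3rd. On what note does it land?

F

A minor sixth up from Cb is Abb (letter A, 8 semitones up).
A diminished third down from Abb is F (letter F, 2 semitones down).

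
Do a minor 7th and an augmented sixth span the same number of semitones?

Yes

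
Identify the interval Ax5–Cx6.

minor third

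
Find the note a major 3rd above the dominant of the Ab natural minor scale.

G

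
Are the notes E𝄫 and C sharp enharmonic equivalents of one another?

Ebb is pitch class 2; C# is pitch class 1.
The pitch classes differ (2 vs. 1), so they are not enharmonic equivalents.

No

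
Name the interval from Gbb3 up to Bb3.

augmented third

The letter names run G→B, a span of 2 letter steps, so the interval is some kind of third.
Gbb to Bb is 5 semitones. A major third is 4, so 5 makes it augmented.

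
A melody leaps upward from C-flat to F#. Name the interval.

doubly augmented fourth

The letter names run C→F, a span of 3 letter steps, so the interval is some kind of fourth.
Cb to F# is 7 semitones. A perfect fourth is 5, so 7 makes it doubly augmented.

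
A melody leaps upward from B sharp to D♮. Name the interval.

Counting letters B–C–D gives a third.
B#→D = 2 semitones, 2 narrower than the major third (4), so diminished.

diminished third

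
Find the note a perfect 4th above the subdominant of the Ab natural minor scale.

Gb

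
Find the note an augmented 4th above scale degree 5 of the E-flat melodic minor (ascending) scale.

E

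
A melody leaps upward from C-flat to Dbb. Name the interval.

minor second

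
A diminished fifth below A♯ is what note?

A down a perfect fifth is D, so the target letter is D.
From A#, a diminished fifth is 6 semitones down: D##.

D##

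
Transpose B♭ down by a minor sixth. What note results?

D

A sixth below B lands on the letter D.
A minor sixth spans 8 semitones, so Bb moves to pitch class 2. On the letter D that is D.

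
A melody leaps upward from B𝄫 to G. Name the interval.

augmented sixth

The letter names run B→G, a span of 5 letter steps, so the interval is some kind of sixth.
Bbb to G is 10 semitones. A major sixth is 9, so 10 makes it augmented.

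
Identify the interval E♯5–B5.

diminished fifth

Counting letters E–F–G–A–B gives a fifth.
E#→B = 6 semitones, 1 narrower than the perfect fifth (7), so diminished.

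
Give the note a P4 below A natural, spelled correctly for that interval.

A down a perfect fourth is E, so the target letter is E.
From A, a perfect fourth is 5 semitones down: E.

E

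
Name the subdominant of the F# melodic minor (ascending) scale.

Degree 4 takes the letter 3 steps above F, which is B.
In melodic minor (ascending), degree 4 sits 5 semitones above the tonic. F# + 5 semitones is pitch class 11, spelled on B as B.

B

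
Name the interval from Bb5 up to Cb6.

Counting letters B–C gives a second.
Bb→Cb = 1 semitone, 1 narrower than the major second (2), so minor.

minor second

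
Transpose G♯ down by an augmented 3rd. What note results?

G down a major third is Eb, so the target letter is E.
From G#, an augmented third is 5 semitones down: Eb.

Eb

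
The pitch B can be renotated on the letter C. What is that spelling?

Cb

Plain C sits 1 semitone above B, so on the letter C the same pitch needs a flat: Cb.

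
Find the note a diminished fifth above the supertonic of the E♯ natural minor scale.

C#

The supertonic of E# natural minor is F##.
A diminished fifth (6 semitones) above F## lands on the letter C, giving C#.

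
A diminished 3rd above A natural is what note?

Cb

A up a major third is C#, so the target letter is C.
From A, a diminished third is 2 semitones up: Cb.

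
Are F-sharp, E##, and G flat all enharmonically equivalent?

Yes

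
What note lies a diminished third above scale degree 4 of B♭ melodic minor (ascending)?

Gbb

Scale degree 4 of Bb melodic minor (ascending) is Eb.
A diminished third (2 semitones) above Eb lands on the letter G, giving Gbb.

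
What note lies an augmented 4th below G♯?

A fourth below G lands on the letter D.
An augmented fourth spans 6 semitones, so G# moves to pitch class 2. On the letter D that is D.

D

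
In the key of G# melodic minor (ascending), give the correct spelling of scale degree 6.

E#

The G# melodic minor (ascending) scale runs G# A# B C# D# E# F##.
Degree 6 is E#.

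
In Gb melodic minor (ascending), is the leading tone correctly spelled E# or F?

F

Each scale degree takes a distinct letter name. Degree 7 of a scale on G must use the letter F.
F and E# are enharmonically the same pitch, but only F uses the letter F, so it is the correct spelling here.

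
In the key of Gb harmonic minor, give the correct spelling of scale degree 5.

Db

The Gb harmonic minor scale runs Gb Ab Bbb Cb Db Ebb F.
Degree 5 is Db.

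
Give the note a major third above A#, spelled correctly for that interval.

C##

A third above A lands on the letter C.
A major third spans 4 semitones, so A# moves to pitch class 2. On the letter C that is C##.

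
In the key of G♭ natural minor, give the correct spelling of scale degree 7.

The Gb natural minor scale runs Gb Ab Bbb Cb Db Ebb Fb.
Degree 7 is Fb.

Fb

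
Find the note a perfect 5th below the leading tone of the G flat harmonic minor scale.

Bb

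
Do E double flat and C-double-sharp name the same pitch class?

Yes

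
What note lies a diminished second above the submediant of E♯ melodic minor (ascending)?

D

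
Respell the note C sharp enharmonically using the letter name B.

B##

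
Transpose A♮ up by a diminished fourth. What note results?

A up a perfect fourth is D, so the target letter is D.
From A, a diminished fourth is 4 semitones up: Db.

Db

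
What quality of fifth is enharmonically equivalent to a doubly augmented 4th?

perfect

A doubly augmented fourth spans 7 semitones.
A fifth spanning 7 semitones is perfect (the perfect fifth is 7).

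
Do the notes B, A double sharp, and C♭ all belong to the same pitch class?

Yes

B = pitch class 11 and A## = pitch class 11 and Cb = pitch class 11 — the same pitch class, so they are enharmonic equivalents.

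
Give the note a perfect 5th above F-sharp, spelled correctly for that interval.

C#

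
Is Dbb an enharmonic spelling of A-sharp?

Dbb is pitch class 0; A# is pitch class 10.
The pitch classes differ (0 vs. 10), so they are not enharmonic equivalents.

No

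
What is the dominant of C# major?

G#

Degree 5 takes the letter 4 steps above C, which is G.
In major, degree 5 sits 7 semitones above the tonic. C# + 7 semitones is pitch class 8, spelled on G as G#.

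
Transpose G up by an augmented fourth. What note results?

C#

G up a perfect fourth is C, so the target letter is C.
From G, an augmented fourth is 6 semitones up: C#.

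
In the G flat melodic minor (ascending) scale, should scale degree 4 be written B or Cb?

Cb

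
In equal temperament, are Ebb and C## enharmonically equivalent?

Ebb = pitch class 2 and C## = pitch class 2 — the same pitch class, so they are enharmonic equivalents.

Yes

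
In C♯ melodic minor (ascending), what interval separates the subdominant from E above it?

minor seventh

The subdominant of C# melodic minor (ascending) is F#.
F# up to E: letters F→E make it a seventh; 10 semitones makes it minor.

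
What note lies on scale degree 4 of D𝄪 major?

G##

Degree 4 takes the letter 3 steps above D, which is G.
In major, degree 4 sits 5 semitones above the tonic. D## + 5 semitones is pitch class 9, spelled on G as G##.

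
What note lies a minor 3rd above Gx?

A third above G lands on the letter B.
A minor third spans 3 semitones, so G## moves to pitch class 0. On the letter B that is B#.

B#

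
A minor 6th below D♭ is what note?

F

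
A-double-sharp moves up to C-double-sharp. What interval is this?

minor third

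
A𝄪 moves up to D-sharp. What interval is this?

Counting letters A–B–C–D gives a fourth.
A##→D# = 4 semitones, 1 narrower than the perfect fourth (5), so diminished.

diminished fourth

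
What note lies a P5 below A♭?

A fifth below A lands on the letter D.
A perfect fifth spans 7 semitones, so Ab moves to pitch class 1. On the letter D that is Db.

Db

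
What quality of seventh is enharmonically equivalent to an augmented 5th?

doubly diminished

An augmented fifth spans 8 semitones.
A seventh spanning 8 semitones is doubly diminished (the major seventh is 11).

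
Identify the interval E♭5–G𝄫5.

Counting letters E–F–G gives a third.
Eb→Gbb = 2 semitones, 2 narrower than the major third (4), so diminished.

diminished third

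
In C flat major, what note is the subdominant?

Degree 4 takes the letter 3 steps above C, which is F.
In major, degree 4 sits 5 semitones above the tonic. Cb + 5 semitones is pitch class 4, spelled on F as Fb.

Fb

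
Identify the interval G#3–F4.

The letter names run G→F, a span of 6 letter steps, so the interval is some kind of seventh.
G# to F is 9 semitones. A major seventh is 11, so 9 makes it diminished.

diminished seventh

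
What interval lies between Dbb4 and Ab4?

The letter names run D→A, a span of 4 letter steps, so the interval is some kind of fifth.
Dbb to Ab is 8 semitones. A perfect fifth is 7, so 8 makes it augmented.

augmented fifth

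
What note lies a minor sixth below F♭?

Ab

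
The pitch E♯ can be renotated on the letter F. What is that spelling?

E# is pitch class 5. The letter F alone is pitch class 5.
Pitch class 5 on F needs no accidental: F.

F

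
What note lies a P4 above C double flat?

Fbb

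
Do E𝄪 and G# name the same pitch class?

No

Two spellings are enharmonically equivalent only if they share a pitch class.
Here E## → 6, G# → 8; 6 ≠ 8, so they are not.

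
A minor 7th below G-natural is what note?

A

A seventh below G lands on the letter A.
A minor seventh spans 10 semitones, so G moves to pitch class 9. On the letter A that is A.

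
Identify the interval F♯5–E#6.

Counting letters F–G–A–B–C–D–E gives a seventh.
F#→E# = 11 semitones, exactly the major seventh.

major seventh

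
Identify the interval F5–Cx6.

Counting letters F–G–A–B–C gives a fifth.
F→C## = 9 semitones, 2 wider than the perfect fifth (7), so doubly augmented.

doubly augmented fifth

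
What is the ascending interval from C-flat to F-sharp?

doubly augmented fourth

The letter names run C→F, a span of 3 letter steps, so the interval is some kind of fourth.
Cb to F# is 7 semitones. A perfect fourth is 5, so 7 makes it doubly augmented.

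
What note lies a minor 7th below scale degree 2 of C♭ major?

Eb

Scale degree 2 of Cb major is Db.
A minor seventh (10 semitones) below Db lands on the letter E, giving Eb.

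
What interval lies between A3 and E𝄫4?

Counting letters A–B–C–D–E gives a fifth.
A→Ebb = 5 semitones, 2 narrower than the perfect fifth (7), so doubly diminished.

doubly diminished fifth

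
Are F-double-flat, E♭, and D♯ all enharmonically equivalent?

Fbb is pitch class 3; Eb is pitch class 3; D# is pitch class 3.
All spellings map to pitch class 3, so they are enharmonically equivalent.

Yes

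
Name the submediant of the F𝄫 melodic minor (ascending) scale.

Dbb

Degree 6 takes the letter 5 steps above F, which is D.
In melodic minor (ascending), degree 6 sits 9 semitones above the tonic. Fbb + 9 semitones is pitch class 0, spelled on D as Dbb.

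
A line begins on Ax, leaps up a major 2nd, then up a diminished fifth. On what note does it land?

A major second up from A## is B## (letter B, 2 semitones up).
A diminished fifth up from B## is F## (letter F, 6 semitones up).

F##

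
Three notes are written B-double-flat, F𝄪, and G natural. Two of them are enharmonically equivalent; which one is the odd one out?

In 12-tone equal temperament, enharmonic equivalents share a pitch class. Bbb is pitch class 9; F## is pitch class 7; G is pitch class 7.
F## and G share pitch class 7, while Bbb is pitch class 9.

Bbb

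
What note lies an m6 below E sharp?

E down a major sixth is G, so the target letter is G.
From E#, a minor sixth is 8 semitones down: G##.

G##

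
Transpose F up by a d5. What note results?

Cb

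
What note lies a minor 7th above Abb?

A seventh above A lands on the letter G.
A minor seventh spans 10 semitones, so Abb moves to pitch class 5. On the letter G that is Gbb.

Gbb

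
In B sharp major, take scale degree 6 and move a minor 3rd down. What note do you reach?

Scale degree 6 of B# major is G##.
A minor third (3 semitones) below G## lands on the letter E, giving E##.

E##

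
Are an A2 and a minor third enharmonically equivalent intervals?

Yes

An augmented second spans 3 semitones; a minor third spans 3.
They are enharmonically equivalent.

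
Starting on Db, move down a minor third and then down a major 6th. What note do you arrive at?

A minor third down from Db is Bb (letter B, 3 semitones down).
A major sixth down from Bb is Db (letter D, 9 semitones down).

Db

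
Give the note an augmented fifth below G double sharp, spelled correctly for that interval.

C#

G down a perfect fifth is C, so the target letter is C.
From G##, an augmented fifth is 8 semitones down: C#.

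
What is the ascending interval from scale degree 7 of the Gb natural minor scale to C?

augmented fifth

Scale degree 7 of Gb natural minor is Fb.
Fb up to C: letters F→C make it a fifth; 8 semitones makes it augmented.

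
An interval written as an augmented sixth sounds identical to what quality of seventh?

An augmented sixth spans 10 semitones.
A seventh spanning 10 semitones is minor (the major seventh is 11).

minor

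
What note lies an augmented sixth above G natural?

E#

A sixth above G lands on the letter E.
An augmented sixth spans 10 semitones, so G moves to pitch class 5. On the letter E that is E#.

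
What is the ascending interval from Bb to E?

augmented fourth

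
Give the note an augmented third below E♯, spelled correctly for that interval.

E down a major third is C, so the target letter is C.
From E#, an augmented third is 5 semitones down: C.

C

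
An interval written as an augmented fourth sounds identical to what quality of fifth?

diminished

An augmented fourth spans 6 semitones.
A fifth spanning 6 semitones is diminished (the perfect fifth is 7).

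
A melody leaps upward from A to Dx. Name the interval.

doubly augmented fourth

Counting letters A–B–C–D gives a fourth.
A→D## = 7 semitones, 2 wider than the perfect fourth (5), so doubly augmented.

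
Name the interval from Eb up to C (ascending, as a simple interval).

Counting letters E–F–G–A–B–C gives a sixth.
Eb→C = 9 semitones, exactly the major sixth.

major sixth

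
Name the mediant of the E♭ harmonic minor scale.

Gb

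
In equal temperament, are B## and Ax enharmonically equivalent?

No

B## is pitch class 1; A## is pitch class 11.
The pitch classes differ (1 vs. 11), so they are not enharmonic equivalents.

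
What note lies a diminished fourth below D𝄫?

Ab

A fourth below D lands on the letter A.
A diminished fourth spans 4 semitones, so Dbb moves to pitch class 8. On the letter A that is Ab.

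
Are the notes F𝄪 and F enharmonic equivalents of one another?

No

F## is pitch class 7; F is pitch class 5.
The pitch classes differ (7 vs. 5), so they are not enharmonic equivalents.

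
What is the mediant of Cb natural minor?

Ebb

Degree 3 takes the letter 2 steps above C, which is E.
In natural minor, degree 3 sits 3 semitones above the tonic. Cb + 3 semitones is pitch class 2, spelled on E as Ebb.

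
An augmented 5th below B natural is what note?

Eb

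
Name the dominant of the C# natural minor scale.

G#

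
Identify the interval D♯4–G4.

The letter names run D→G, a span of 3 letter steps, so the interval is some kind of fourth.
D# to G is 4 semitones. A perfect fourth is 5, so 4 makes it diminished.

diminished fourth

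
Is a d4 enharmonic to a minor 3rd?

A diminished fourth spans 4 semitones; a minor third spans 3.
The spans differ, so they are not enharmonic equivalents.

No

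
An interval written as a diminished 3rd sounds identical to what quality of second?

A diminished third spans 2 semitones.
A second spanning 2 semitones is major (the major second is 2).

major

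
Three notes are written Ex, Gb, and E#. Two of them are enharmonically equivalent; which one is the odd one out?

E#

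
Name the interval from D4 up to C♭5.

Counting letters D–E–F–G–A–B–C gives a seventh.
D→Cb = 9 semitones, 2 narrower than the major seventh (11), so diminished.

diminished seventh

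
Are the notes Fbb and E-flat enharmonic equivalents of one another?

Fbb is pitch class 3; Eb is pitch class 3.
All spellings map to pitch class 3, so they are enharmonically equivalent.

Yes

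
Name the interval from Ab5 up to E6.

Counting letters A–B–C–D–E gives a fifth.
Ab→E = 8 semitones, 1 wider than the perfect fifth (7), so augmented.

augmented fifth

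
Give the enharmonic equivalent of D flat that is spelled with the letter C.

C#

Plain C sits 1 semitone below Db, so on the letter C the same pitch needs a sharp: C#.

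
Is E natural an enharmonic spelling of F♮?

No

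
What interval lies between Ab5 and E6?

Counting letters A–B–C–D–E gives a fifth.
Ab→E = 8 semitones, 1 wider than the perfect fifth (7), so augmented.

augmented fifth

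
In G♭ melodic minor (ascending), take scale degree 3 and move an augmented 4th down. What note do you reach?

Fbb

Scale degree 3 of Gb melodic minor (ascending) is Bbb.
An augmented fourth (6 semitones) below Bbb lands on the letter F, giving Fbb.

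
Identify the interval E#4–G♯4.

minor third

The letter names run E→G, a span of 2 letter steps, so the interval is some kind of third.
E# to G# is 3 semitones. A major third is 4, so 3 makes it minor.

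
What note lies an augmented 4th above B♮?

B up a perfect fourth is E, so the target letter is E.
From B, an augmented fourth is 6 semitones up: E#.

E#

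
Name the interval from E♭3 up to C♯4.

Counting letters E–F–G–A–B–C gives a sixth.
Eb→C# = 10 semitones, 1 wider than the major sixth (9), so augmented.

augmented sixth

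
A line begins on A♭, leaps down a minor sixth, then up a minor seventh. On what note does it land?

Bb

A minor sixth down from Ab is C (letter C, 8 semitones down).
A minor seventh up from C is Bb (letter B, 10 semitones up).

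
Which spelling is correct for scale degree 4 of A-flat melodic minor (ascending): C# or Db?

Each scale degree takes a distinct letter name. Degree 4 of a scale on A must use the letter D.
Db and C# are enharmonically the same pitch, but only Db uses the letter D, so it is the correct spelling here.

Db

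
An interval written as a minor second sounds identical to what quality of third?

A minor second spans 1 semitone.
A third spanning 1 semitone is doubly diminished (the major third is 4).

doubly diminished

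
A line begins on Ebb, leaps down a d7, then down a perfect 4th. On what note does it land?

C

A diminished seventh down from Ebb is F (letter F, 9 semitones down).
A perfect fourth down from F is C (letter C, 5 semitones down).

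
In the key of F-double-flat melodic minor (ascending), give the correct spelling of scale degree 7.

Degree 7 takes the letter 6 steps above F, which is E.
In melodic minor (ascending), degree 7 sits 11 semitones above the tonic. Fbb + 11 semitones is pitch class 2, spelled on E as Ebb.

Ebb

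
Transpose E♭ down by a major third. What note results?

Cb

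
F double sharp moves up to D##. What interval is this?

major sixth

The letter names run F→D, a span of 5 letter steps, so the interval is some kind of sixth.
F## to D## is 9 semitones. A major sixth is 9, so 9 makes it major.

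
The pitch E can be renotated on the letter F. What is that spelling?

Fb

Plain F sits 1 semitone above E, so on the letter F the same pitch needs a flat: Fb.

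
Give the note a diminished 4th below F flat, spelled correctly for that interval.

A fourth below F lands on the letter C.
A diminished fourth spans 4 semitones, so Fb moves to pitch class 0. On the letter C that is C.

C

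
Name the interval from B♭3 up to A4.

major seventh

Counting letters B–C–D–E–F–G–A gives a seventh.
Bb→A = 11 semitones, exactly the major seventh.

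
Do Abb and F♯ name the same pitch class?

No

Two spellings are enharmonically equivalent only if they share a pitch class.
Here Abb → 7, F# → 6; 6 ≠ 7, so they are not.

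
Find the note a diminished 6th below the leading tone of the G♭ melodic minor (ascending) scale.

A#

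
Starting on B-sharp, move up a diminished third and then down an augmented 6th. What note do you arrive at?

Fb

A diminished third up from B# is D (letter D, 2 semitones up).
An augmented sixth down from D is Fb (letter F, 10 semitones down).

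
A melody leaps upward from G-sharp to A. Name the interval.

minor second

The letter names run G→A, a span of 1 letter step, so the interval is some kind of second.
G# to A is 1 semitone. A major second is 2, so 1 makes it minor.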